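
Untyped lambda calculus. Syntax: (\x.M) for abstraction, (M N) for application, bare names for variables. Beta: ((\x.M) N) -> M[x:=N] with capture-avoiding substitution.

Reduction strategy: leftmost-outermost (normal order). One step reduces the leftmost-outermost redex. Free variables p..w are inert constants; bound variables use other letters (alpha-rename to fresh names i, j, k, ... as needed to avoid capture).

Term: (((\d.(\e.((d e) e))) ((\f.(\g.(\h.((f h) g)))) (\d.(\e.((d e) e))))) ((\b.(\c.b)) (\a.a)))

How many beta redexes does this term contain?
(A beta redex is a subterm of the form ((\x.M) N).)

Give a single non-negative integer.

Answer: 3

Derivation:
Term: (((\d.(\e.((d e) e))) ((\f.(\g.(\h.((f h) g)))) (\d.(\e.((d e) e))))) ((\b.(\c.b)) (\a.a)))
  Redex: ((\d.(\e.((d e) e))) ((\f.(\g.(\h.((f h) g)))) (\d.(\e.((d e) e)))))
  Redex: ((\f.(\g.(\h.((f h) g)))) (\d.(\e.((d e) e))))
  Redex: ((\b.(\c.b)) (\a.a))
Total redexes: 3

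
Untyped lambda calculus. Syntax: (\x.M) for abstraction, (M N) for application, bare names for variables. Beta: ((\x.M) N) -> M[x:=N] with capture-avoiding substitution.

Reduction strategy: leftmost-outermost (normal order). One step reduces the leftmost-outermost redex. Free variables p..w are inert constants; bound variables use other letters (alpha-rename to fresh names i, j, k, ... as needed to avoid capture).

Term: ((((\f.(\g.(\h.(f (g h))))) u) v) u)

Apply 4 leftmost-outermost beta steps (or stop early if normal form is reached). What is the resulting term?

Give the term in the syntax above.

Answer: (u (v u))

Derivation:
Step 0: ((((\f.(\g.(\h.(f (g h))))) u) v) u)
Step 1: (((\g.(\h.(u (g h)))) v) u)
Step 2: ((\h.(u (v h))) u)
Step 3: (u (v u))
Step 4: (normal form reached)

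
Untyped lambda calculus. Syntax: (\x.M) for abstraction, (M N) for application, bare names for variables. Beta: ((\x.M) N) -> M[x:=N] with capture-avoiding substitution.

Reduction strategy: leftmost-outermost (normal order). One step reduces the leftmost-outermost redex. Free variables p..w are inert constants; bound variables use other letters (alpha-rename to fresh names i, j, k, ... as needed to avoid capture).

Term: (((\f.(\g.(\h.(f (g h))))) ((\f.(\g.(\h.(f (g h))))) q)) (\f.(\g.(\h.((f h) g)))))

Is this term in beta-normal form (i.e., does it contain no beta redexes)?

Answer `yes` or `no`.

Term: (((\f.(\g.(\h.(f (g h))))) ((\f.(\g.(\h.(f (g h))))) q)) (\f.(\g.(\h.((f h) g)))))
Found 2 beta redex(es).

Answer: no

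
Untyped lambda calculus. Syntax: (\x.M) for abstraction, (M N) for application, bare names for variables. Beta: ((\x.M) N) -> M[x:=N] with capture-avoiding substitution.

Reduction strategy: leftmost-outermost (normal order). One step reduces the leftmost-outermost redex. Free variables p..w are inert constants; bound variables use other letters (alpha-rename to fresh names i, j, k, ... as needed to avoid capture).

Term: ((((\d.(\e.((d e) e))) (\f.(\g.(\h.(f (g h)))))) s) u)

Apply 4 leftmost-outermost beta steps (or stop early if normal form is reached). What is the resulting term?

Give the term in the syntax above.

Answer: ((\h.(s (s h))) u)

Derivation:
Step 0: ((((\d.(\e.((d e) e))) (\f.(\g.(\h.(f (g h)))))) s) u)
Step 1: (((\e.(((\f.(\g.(\h.(f (g h))))) e) e)) s) u)
Step 2: ((((\f.(\g.(\h.(f (g h))))) s) s) u)
Step 3: (((\g.(\h.(s (g h)))) s) u)
Step 4: ((\h.(s (s h))) u)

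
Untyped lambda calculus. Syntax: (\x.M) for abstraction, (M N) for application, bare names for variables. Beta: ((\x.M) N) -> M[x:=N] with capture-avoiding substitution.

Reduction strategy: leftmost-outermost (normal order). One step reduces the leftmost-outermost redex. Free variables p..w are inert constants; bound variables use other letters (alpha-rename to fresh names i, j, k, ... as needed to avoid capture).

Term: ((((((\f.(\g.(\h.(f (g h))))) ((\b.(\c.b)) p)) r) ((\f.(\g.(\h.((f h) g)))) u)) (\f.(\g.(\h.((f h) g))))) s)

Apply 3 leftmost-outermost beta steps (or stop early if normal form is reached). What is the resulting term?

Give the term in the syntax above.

Step 0: ((((((\f.(\g.(\h.(f (g h))))) ((\b.(\c.b)) p)) r) ((\f.(\g.(\h.((f h) g)))) u)) (\f.(\g.(\h.((f h) g))))) s)
Step 1: (((((\g.(\h.(((\b.(\c.b)) p) (g h)))) r) ((\f.(\g.(\h.((f h) g)))) u)) (\f.(\g.(\h.((f h) g))))) s)
Step 2: ((((\h.(((\b.(\c.b)) p) (r h))) ((\f.(\g.(\h.((f h) g)))) u)) (\f.(\g.(\h.((f h) g))))) s)
Step 3: (((((\b.(\c.b)) p) (r ((\f.(\g.(\h.((f h) g)))) u))) (\f.(\g.(\h.((f h) g))))) s)

Answer: (((((\b.(\c.b)) p) (r ((\f.(\g.(\h.((f h) g)))) u))) (\f.(\g.(\h.((f h) g))))) s)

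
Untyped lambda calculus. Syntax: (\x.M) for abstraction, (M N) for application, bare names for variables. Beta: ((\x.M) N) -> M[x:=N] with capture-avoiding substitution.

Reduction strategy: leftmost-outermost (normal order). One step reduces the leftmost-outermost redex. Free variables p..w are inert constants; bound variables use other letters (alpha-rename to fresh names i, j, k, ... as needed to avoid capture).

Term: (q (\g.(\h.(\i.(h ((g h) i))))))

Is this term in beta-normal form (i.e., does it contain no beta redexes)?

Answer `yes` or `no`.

Term: (q (\g.(\h.(\i.(h ((g h) i))))))
No beta redexes found.

Answer: yes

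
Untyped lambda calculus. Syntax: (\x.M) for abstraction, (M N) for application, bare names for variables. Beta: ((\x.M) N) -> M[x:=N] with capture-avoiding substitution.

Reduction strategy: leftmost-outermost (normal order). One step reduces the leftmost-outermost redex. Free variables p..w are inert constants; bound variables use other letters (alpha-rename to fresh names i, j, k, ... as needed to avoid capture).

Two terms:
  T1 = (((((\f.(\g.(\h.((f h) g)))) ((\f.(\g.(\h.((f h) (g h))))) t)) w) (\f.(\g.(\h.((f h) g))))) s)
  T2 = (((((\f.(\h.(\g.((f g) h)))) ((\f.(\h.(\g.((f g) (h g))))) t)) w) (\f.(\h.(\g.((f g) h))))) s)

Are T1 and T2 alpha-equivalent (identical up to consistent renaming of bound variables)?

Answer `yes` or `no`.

Answer: yes

Derivation:
Term 1: (((((\f.(\g.(\h.((f h) g)))) ((\f.(\g.(\h.((f h) (g h))))) t)) w) (\f.(\g.(\h.((f h) g))))) s)
Term 2: (((((\f.(\h.(\g.((f g) h)))) ((\f.(\h.(\g.((f g) (h g))))) t)) w) (\f.(\h.(\g.((f g) h))))) s)
Alpha-equivalence: compare structure up to binder renaming.
Result: True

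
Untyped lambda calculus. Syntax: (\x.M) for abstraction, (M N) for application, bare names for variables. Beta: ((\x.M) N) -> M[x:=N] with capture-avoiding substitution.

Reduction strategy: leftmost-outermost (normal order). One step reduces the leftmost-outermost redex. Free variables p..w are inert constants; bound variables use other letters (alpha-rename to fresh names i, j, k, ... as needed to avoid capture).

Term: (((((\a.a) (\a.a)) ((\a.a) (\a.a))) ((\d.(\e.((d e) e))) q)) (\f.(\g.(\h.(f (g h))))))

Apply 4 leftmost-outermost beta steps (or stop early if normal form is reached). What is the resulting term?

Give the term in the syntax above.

Answer: (((\d.(\e.((d e) e))) q) (\f.(\g.(\h.(f (g h))))))

Derivation:
Step 0: (((((\a.a) (\a.a)) ((\a.a) (\a.a))) ((\d.(\e.((d e) e))) q)) (\f.(\g.(\h.(f (g h))))))
Step 1: ((((\a.a) ((\a.a) (\a.a))) ((\d.(\e.((d e) e))) q)) (\f.(\g.(\h.(f (g h))))))
Step 2: ((((\a.a) (\a.a)) ((\d.(\e.((d e) e))) q)) (\f.(\g.(\h.(f (g h))))))
Step 3: (((\a.a) ((\d.(\e.((d e) e))) q)) (\f.(\g.(\h.(f (g h))))))
Step 4: (((\d.(\e.((d e) e))) q) (\f.(\g.(\h.(f (g h))))))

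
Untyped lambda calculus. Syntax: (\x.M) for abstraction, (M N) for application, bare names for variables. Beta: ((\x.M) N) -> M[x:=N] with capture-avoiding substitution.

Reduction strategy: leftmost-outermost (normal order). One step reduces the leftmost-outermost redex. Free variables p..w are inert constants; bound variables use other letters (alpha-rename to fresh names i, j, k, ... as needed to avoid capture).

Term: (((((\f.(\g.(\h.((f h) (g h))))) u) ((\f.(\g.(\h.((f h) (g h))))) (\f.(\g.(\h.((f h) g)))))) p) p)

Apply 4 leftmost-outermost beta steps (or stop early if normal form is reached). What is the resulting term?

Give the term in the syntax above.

Step 0: (((((\f.(\g.(\h.((f h) (g h))))) u) ((\f.(\g.(\h.((f h) (g h))))) (\f.(\g.(\h.((f h) g)))))) p) p)
Step 1: ((((\g.(\h.((u h) (g h)))) ((\f.(\g.(\h.((f h) (g h))))) (\f.(\g.(\h.((f h) g)))))) p) p)
Step 2: (((\h.((u h) (((\f.(\g.(\h.((f h) (g h))))) (\f.(\g.(\h.((f h) g))))) h))) p) p)
Step 3: (((u p) (((\f.(\g.(\h.((f h) (g h))))) (\f.(\g.(\h.((f h) g))))) p)) p)
Step 4: (((u p) ((\g.(\h.(((\f.(\g.(\h.((f h) g)))) h) (g h)))) p)) p)

Answer: (((u p) ((\g.(\h.(((\f.(\g.(\h.((f h) g)))) h) (g h)))) p)) p)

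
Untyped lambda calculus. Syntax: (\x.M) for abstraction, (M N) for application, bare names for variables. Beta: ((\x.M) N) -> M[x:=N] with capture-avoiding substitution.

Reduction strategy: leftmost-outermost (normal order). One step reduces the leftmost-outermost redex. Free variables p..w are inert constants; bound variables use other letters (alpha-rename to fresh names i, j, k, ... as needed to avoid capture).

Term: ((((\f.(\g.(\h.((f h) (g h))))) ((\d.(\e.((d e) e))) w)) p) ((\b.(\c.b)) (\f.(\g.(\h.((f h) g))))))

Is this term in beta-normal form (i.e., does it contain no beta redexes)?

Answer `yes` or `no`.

Term: ((((\f.(\g.(\h.((f h) (g h))))) ((\d.(\e.((d e) e))) w)) p) ((\b.(\c.b)) (\f.(\g.(\h.((f h) g))))))
Found 3 beta redex(es).

Answer: no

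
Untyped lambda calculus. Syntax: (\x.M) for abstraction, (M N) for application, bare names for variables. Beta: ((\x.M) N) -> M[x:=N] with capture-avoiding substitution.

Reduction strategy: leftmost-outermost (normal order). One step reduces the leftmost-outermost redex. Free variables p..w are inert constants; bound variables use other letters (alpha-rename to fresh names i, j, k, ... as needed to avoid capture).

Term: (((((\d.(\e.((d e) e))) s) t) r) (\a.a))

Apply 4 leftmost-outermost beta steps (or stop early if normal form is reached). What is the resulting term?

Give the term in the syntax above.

Answer: ((((s t) t) r) (\a.a))

Derivation:
Step 0: (((((\d.(\e.((d e) e))) s) t) r) (\a.a))
Step 1: ((((\e.((s e) e)) t) r) (\a.a))
Step 2: ((((s t) t) r) (\a.a))
Step 3: (normal form reached)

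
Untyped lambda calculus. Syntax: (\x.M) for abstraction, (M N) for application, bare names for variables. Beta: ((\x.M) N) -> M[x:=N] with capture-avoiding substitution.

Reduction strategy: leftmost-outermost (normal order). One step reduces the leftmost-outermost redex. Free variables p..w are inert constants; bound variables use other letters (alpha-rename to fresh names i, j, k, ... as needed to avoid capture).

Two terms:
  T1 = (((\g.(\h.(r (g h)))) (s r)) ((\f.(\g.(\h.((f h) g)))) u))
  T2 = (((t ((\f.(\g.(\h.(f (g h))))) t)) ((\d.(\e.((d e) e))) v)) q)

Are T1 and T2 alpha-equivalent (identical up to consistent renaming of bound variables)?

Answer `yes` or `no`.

Term 1: (((\g.(\h.(r (g h)))) (s r)) ((\f.(\g.(\h.((f h) g)))) u))
Term 2: (((t ((\f.(\g.(\h.(f (g h))))) t)) ((\d.(\e.((d e) e))) v)) q)
Alpha-equivalence: compare structure up to binder renaming.
Result: False

Answer: no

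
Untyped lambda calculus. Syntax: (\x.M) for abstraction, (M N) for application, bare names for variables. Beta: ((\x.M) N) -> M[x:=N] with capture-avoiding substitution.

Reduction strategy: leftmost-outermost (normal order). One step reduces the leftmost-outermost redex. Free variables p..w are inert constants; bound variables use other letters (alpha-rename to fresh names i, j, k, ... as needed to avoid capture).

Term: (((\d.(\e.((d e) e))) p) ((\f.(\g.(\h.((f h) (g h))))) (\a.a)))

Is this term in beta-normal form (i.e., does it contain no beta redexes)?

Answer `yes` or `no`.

Term: (((\d.(\e.((d e) e))) p) ((\f.(\g.(\h.((f h) (g h))))) (\a.a)))
Found 2 beta redex(es).

Answer: no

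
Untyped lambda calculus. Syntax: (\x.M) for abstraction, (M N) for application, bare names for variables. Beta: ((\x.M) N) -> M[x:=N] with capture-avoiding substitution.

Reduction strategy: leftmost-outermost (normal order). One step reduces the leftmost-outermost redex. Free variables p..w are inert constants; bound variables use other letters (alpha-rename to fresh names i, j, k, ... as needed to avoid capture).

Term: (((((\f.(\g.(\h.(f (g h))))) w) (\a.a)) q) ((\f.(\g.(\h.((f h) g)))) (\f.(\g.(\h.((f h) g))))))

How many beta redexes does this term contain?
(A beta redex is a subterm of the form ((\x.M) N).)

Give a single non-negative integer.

Answer: 2

Derivation:
Term: (((((\f.(\g.(\h.(f (g h))))) w) (\a.a)) q) ((\f.(\g.(\h.((f h) g)))) (\f.(\g.(\h.((f h) g))))))
  Redex: ((\f.(\g.(\h.(f (g h))))) w)
  Redex: ((\f.(\g.(\h.((f h) g)))) (\f.(\g.(\h.((f h) g)))))
Total redexes: 2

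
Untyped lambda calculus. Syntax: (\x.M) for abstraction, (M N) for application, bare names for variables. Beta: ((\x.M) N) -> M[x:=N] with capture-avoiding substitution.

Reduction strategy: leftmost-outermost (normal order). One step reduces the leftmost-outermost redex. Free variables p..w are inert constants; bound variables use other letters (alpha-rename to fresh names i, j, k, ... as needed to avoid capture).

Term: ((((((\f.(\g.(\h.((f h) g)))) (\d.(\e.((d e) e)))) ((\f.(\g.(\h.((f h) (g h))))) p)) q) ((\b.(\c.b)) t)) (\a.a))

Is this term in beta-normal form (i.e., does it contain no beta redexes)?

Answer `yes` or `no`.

Answer: no

Derivation:
Term: ((((((\f.(\g.(\h.((f h) g)))) (\d.(\e.((d e) e)))) ((\f.(\g.(\h.((f h) (g h))))) p)) q) ((\b.(\c.b)) t)) (\a.a))
Found 3 beta redex(es).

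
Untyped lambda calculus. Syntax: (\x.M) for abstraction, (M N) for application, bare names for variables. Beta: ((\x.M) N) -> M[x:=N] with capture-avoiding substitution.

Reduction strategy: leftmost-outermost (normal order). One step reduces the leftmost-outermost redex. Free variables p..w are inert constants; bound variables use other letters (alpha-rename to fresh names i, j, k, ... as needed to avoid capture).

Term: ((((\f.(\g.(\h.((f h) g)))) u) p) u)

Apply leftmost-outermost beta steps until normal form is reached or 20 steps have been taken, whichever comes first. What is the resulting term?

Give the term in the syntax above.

Step 0: ((((\f.(\g.(\h.((f h) g)))) u) p) u)
Step 1: (((\g.(\h.((u h) g))) p) u)
Step 2: ((\h.((u h) p)) u)
Step 3: ((u u) p)

Answer: ((u u) p)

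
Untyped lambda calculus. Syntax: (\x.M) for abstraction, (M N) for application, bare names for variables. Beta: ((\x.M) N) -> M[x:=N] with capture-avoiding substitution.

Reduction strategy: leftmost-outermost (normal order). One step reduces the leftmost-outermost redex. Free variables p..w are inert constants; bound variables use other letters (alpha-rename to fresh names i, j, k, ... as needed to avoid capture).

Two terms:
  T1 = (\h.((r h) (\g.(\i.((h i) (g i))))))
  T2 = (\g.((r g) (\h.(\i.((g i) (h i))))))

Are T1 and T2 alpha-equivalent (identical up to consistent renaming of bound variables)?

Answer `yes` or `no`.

Term 1: (\h.((r h) (\g.(\i.((h i) (g i))))))
Term 2: (\g.((r g) (\h.(\i.((g i) (h i))))))
Alpha-equivalence: compare structure up to binder renaming.
Result: True

Answer: yes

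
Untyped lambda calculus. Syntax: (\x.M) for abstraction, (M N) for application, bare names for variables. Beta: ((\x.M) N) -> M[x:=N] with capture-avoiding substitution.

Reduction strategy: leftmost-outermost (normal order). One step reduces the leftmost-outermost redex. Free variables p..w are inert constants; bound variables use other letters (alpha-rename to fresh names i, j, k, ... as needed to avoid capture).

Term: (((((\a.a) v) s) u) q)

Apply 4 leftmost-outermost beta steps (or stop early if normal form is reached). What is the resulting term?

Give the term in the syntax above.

Answer: (((v s) u) q)

Derivation:
Step 0: (((((\a.a) v) s) u) q)
Step 1: (((v s) u) q)
Step 2: (normal form reached)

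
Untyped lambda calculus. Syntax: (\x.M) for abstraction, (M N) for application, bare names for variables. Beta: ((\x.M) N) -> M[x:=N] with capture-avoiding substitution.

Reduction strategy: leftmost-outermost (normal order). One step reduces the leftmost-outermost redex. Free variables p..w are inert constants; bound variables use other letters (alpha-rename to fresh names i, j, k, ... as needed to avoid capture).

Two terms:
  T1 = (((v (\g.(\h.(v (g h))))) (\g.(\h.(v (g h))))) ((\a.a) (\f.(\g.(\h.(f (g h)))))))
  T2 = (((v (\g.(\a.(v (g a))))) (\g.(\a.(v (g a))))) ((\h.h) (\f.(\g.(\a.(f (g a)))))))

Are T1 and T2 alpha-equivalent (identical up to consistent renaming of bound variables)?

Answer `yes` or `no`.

Term 1: (((v (\g.(\h.(v (g h))))) (\g.(\h.(v (g h))))) ((\a.a) (\f.(\g.(\h.(f (g h)))))))
Term 2: (((v (\g.(\a.(v (g a))))) (\g.(\a.(v (g a))))) ((\h.h) (\f.(\g.(\a.(f (g a)))))))
Alpha-equivalence: compare structure up to binder renaming.
Result: True

Answer: yes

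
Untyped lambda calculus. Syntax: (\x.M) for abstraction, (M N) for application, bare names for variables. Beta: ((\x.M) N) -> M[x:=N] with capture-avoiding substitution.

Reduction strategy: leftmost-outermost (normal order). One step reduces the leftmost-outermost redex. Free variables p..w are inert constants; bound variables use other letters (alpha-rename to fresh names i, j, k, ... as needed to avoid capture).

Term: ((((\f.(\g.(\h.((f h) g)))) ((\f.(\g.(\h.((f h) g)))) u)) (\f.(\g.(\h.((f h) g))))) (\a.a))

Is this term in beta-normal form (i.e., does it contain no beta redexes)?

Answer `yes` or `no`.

Term: ((((\f.(\g.(\h.((f h) g)))) ((\f.(\g.(\h.((f h) g)))) u)) (\f.(\g.(\h.((f h) g))))) (\a.a))
Found 2 beta redex(es).

Answer: no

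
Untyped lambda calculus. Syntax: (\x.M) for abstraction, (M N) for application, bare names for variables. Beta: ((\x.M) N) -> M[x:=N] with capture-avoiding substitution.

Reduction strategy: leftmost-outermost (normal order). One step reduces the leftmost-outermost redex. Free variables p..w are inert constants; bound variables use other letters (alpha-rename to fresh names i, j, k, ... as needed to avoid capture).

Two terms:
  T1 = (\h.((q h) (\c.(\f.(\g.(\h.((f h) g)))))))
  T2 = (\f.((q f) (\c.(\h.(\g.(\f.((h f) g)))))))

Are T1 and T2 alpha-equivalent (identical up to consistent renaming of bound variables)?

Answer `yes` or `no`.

Answer: yes

Derivation:
Term 1: (\h.((q h) (\c.(\f.(\g.(\h.((f h) g)))))))
Term 2: (\f.((q f) (\c.(\h.(\g.(\f.((h f) g)))))))
Alpha-equivalence: compare structure up to binder renaming.
Result: True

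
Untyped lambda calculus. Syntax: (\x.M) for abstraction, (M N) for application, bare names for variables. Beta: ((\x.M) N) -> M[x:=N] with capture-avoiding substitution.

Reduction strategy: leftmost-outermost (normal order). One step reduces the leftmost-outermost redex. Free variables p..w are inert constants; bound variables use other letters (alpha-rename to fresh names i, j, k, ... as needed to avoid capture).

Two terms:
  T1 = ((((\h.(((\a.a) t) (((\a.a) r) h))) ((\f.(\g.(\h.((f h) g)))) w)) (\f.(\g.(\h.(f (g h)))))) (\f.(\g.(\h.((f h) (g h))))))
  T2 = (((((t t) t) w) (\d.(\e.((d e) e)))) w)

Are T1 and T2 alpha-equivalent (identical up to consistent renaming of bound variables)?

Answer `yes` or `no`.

Answer: no

Derivation:
Term 1: ((((\h.(((\a.a) t) (((\a.a) r) h))) ((\f.(\g.(\h.((f h) g)))) w)) (\f.(\g.(\h.(f (g h)))))) (\f.(\g.(\h.((f h) (g h))))))
Term 2: (((((t t) t) w) (\d.(\e.((d e) e)))) w)
Alpha-equivalence: compare structure up to binder renaming.
Result: False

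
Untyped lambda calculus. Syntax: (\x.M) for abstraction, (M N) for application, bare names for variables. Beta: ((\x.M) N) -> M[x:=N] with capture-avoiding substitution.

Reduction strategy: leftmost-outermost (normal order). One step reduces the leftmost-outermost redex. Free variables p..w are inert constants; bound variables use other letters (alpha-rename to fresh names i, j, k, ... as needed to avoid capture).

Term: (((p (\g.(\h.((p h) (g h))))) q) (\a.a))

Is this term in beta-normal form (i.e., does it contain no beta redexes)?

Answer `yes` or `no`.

Term: (((p (\g.(\h.((p h) (g h))))) q) (\a.a))
No beta redexes found.

Answer: yes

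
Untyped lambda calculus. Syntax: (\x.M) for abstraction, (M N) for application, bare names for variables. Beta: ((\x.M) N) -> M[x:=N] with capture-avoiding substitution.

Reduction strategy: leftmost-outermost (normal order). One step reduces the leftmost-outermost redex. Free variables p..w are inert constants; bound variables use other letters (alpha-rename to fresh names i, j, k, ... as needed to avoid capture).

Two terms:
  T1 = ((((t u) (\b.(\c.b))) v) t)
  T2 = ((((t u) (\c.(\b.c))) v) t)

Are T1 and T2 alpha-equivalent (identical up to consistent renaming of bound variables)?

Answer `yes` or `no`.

Term 1: ((((t u) (\b.(\c.b))) v) t)
Term 2: ((((t u) (\c.(\b.c))) v) t)
Alpha-equivalence: compare structure up to binder renaming.
Result: True

Answer: yes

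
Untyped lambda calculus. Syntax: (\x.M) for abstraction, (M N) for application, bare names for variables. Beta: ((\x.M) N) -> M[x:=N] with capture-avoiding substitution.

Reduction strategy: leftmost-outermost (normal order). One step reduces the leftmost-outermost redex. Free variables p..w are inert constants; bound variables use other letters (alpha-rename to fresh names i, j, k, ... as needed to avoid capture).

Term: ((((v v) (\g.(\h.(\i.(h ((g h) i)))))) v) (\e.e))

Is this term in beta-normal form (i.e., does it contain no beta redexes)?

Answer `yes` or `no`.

Term: ((((v v) (\g.(\h.(\i.(h ((g h) i)))))) v) (\e.e))
No beta redexes found.

Answer: yes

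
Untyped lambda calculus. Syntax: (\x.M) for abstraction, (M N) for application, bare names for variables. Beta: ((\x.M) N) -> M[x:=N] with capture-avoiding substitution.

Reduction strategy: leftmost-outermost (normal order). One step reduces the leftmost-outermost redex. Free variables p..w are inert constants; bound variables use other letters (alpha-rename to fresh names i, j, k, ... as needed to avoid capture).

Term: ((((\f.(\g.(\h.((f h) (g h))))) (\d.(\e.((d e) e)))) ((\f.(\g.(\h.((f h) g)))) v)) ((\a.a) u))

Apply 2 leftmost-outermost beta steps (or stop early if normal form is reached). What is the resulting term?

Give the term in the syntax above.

Step 0: ((((\f.(\g.(\h.((f h) (g h))))) (\d.(\e.((d e) e)))) ((\f.(\g.(\h.((f h) g)))) v)) ((\a.a) u))
Step 1: (((\g.(\h.(((\d.(\e.((d e) e))) h) (g h)))) ((\f.(\g.(\h.((f h) g)))) v)) ((\a.a) u))
Step 2: ((\h.(((\d.(\e.((d e) e))) h) (((\f.(\g.(\h.((f h) g)))) v) h))) ((\a.a) u))

Answer: ((\h.(((\d.(\e.((d e) e))) h) (((\f.(\g.(\h.((f h) g)))) v) h))) ((\a.a) u))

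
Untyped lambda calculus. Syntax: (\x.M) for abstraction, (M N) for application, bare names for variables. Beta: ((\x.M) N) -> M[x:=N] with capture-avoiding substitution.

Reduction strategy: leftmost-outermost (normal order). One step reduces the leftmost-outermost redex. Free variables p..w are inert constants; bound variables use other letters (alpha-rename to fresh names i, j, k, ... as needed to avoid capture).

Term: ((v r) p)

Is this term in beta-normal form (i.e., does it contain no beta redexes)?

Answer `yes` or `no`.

Answer: yes

Derivation:
Term: ((v r) p)
No beta redexes found.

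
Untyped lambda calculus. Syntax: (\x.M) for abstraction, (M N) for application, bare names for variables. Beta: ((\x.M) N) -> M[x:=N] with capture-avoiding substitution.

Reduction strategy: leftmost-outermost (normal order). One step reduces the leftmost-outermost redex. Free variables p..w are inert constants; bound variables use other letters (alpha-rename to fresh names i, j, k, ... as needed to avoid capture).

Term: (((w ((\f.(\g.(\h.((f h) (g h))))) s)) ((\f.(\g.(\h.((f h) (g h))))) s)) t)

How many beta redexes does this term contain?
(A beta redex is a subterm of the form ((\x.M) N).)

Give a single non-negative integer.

Term: (((w ((\f.(\g.(\h.((f h) (g h))))) s)) ((\f.(\g.(\h.((f h) (g h))))) s)) t)
  Redex: ((\f.(\g.(\h.((f h) (g h))))) s)
  Redex: ((\f.(\g.(\h.((f h) (g h))))) s)
Total redexes: 2

Answer: 2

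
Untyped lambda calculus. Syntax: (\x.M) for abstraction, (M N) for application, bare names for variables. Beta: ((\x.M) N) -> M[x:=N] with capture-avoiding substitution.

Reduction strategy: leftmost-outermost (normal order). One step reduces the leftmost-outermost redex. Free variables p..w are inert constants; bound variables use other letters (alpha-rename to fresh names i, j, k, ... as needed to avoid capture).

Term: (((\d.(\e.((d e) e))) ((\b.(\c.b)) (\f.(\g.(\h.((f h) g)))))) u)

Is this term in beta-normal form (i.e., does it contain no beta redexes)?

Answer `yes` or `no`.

Answer: no

Derivation:
Term: (((\d.(\e.((d e) e))) ((\b.(\c.b)) (\f.(\g.(\h.((f h) g)))))) u)
Found 2 beta redex(es).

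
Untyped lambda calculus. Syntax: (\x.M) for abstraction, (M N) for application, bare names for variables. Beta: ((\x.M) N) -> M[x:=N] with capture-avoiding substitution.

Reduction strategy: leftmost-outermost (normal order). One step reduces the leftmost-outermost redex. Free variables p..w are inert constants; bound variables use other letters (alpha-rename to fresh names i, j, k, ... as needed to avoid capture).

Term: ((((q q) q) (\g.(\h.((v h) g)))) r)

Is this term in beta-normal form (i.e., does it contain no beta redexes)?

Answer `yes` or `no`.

Answer: yes

Derivation:
Term: ((((q q) q) (\g.(\h.((v h) g)))) r)
No beta redexes found.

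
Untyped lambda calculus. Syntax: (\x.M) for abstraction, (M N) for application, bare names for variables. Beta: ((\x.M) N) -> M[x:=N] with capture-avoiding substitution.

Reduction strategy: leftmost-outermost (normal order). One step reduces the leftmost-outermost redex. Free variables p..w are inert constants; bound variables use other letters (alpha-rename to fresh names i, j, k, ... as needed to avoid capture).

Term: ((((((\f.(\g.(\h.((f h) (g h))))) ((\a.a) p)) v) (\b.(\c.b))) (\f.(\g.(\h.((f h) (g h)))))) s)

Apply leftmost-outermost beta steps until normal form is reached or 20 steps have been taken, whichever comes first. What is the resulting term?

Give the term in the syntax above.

Step 0: ((((((\f.(\g.(\h.((f h) (g h))))) ((\a.a) p)) v) (\b.(\c.b))) (\f.(\g.(\h.((f h) (g h)))))) s)
Step 1: (((((\g.(\h.((((\a.a) p) h) (g h)))) v) (\b.(\c.b))) (\f.(\g.(\h.((f h) (g h)))))) s)
Step 2: ((((\h.((((\a.a) p) h) (v h))) (\b.(\c.b))) (\f.(\g.(\h.((f h) (g h)))))) s)
Step 3: ((((((\a.a) p) (\b.(\c.b))) (v (\b.(\c.b)))) (\f.(\g.(\h.((f h) (g h)))))) s)
Step 4: ((((p (\b.(\c.b))) (v (\b.(\c.b)))) (\f.(\g.(\h.((f h) (g h)))))) s)

Answer: ((((p (\b.(\c.b))) (v (\b.(\c.b)))) (\f.(\g.(\h.((f h) (g h)))))) s)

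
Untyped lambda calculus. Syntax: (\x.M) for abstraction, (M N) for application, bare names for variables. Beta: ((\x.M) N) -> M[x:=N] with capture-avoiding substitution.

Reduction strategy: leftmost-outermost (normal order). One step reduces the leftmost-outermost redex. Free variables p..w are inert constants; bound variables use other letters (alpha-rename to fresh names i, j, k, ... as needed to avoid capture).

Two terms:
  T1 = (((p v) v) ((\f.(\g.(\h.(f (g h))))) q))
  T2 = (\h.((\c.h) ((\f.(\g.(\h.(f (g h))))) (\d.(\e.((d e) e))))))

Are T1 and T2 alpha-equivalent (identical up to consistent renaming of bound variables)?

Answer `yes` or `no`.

Answer: no

Derivation:
Term 1: (((p v) v) ((\f.(\g.(\h.(f (g h))))) q))
Term 2: (\h.((\c.h) ((\f.(\g.(\h.(f (g h))))) (\d.(\e.((d e) e))))))
Alpha-equivalence: compare structure up to binder renaming.
Result: False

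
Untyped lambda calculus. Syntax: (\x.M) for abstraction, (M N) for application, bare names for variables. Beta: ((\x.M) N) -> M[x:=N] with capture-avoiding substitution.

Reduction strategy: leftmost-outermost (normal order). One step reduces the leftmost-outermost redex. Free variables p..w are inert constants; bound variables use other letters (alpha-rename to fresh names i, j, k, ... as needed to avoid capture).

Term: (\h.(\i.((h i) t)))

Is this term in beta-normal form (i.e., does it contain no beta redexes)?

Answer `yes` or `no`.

Answer: yes

Derivation:
Term: (\h.(\i.((h i) t)))
No beta redexes found.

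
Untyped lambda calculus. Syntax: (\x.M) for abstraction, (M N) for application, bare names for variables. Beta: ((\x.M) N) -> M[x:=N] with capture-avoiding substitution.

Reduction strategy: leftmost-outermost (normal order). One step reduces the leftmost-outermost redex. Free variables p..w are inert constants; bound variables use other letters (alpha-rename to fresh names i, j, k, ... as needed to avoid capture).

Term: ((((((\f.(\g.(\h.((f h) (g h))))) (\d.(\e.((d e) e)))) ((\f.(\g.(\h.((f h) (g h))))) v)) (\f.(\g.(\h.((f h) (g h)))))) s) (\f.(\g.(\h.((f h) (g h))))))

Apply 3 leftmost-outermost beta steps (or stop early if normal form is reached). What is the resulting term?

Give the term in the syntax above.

Step 0: ((((((\f.(\g.(\h.((f h) (g h))))) (\d.(\e.((d e) e)))) ((\f.(\g.(\h.((f h) (g h))))) v)) (\f.(\g.(\h.((f h) (g h)))))) s) (\f.(\g.(\h.((f h) (g h))))))
Step 1: (((((\g.(\h.(((\d.(\e.((d e) e))) h) (g h)))) ((\f.(\g.(\h.((f h) (g h))))) v)) (\f.(\g.(\h.((f h) (g h)))))) s) (\f.(\g.(\h.((f h) (g h))))))
Step 2: ((((\h.(((\d.(\e.((d e) e))) h) (((\f.(\g.(\h.((f h) (g h))))) v) h))) (\f.(\g.(\h.((f h) (g h)))))) s) (\f.(\g.(\h.((f h) (g h))))))
Step 3: (((((\d.(\e.((d e) e))) (\f.(\g.(\h.((f h) (g h)))))) (((\f.(\g.(\h.((f h) (g h))))) v) (\f.(\g.(\h.((f h) (g h))))))) s) (\f.(\g.(\h.((f h) (g h))))))

Answer: (((((\d.(\e.((d e) e))) (\f.(\g.(\h.((f h) (g h)))))) (((\f.(\g.(\h.((f h) (g h))))) v) (\f.(\g.(\h.((f h) (g h))))))) s) (\f.(\g.(\h.((f h) (g h))))))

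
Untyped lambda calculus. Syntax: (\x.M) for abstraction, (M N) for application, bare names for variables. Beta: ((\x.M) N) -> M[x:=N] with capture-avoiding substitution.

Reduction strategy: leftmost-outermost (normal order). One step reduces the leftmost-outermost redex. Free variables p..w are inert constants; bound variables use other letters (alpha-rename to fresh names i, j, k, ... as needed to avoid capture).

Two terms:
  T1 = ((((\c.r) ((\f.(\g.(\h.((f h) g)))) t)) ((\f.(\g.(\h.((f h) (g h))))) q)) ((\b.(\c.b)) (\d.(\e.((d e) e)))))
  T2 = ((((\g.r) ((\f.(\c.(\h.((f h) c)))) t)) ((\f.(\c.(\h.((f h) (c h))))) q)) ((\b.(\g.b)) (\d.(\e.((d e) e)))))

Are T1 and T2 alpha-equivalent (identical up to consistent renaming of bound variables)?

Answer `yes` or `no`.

Answer: yes

Derivation:
Term 1: ((((\c.r) ((\f.(\g.(\h.((f h) g)))) t)) ((\f.(\g.(\h.((f h) (g h))))) q)) ((\b.(\c.b)) (\d.(\e.((d e) e)))))
Term 2: ((((\g.r) ((\f.(\c.(\h.((f h) c)))) t)) ((\f.(\c.(\h.((f h) (c h))))) q)) ((\b.(\g.b)) (\d.(\e.((d e) e)))))
Alpha-equivalence: compare structure up to binder renaming.
Result: True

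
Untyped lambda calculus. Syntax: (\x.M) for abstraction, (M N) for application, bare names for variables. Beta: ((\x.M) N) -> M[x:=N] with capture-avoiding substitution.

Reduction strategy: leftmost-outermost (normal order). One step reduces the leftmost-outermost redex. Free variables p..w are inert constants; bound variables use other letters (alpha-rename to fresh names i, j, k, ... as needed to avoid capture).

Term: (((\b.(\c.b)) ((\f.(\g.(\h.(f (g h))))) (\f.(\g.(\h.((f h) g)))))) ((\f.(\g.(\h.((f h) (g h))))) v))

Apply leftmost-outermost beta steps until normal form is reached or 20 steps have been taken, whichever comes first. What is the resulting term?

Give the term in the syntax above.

Answer: (\g.(\h.(\i.(\j.(((g h) j) i)))))

Derivation:
Step 0: (((\b.(\c.b)) ((\f.(\g.(\h.(f (g h))))) (\f.(\g.(\h.((f h) g)))))) ((\f.(\g.(\h.((f h) (g h))))) v))
Step 1: ((\c.((\f.(\g.(\h.(f (g h))))) (\f.(\g.(\h.((f h) g)))))) ((\f.(\g.(\h.((f h) (g h))))) v))
Step 2: ((\f.(\g.(\h.(f (g h))))) (\f.(\g.(\h.((f h) g)))))
Step 3: (\g.(\h.((\f.(\g.(\h.((f h) g)))) (g h))))
Step 4: (\g.(\h.(\i.(\j.(((g h) j) i)))))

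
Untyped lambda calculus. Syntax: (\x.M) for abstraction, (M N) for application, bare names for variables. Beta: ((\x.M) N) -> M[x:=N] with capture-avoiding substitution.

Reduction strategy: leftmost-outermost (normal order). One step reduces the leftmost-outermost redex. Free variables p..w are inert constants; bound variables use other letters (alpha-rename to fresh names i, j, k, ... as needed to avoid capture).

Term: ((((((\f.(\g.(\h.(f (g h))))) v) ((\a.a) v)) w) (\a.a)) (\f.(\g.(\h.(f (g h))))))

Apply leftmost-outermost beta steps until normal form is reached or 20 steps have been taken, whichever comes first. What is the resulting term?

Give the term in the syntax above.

Answer: (((v (v w)) (\a.a)) (\f.(\g.(\h.(f (g h))))))

Derivation:
Step 0: ((((((\f.(\g.(\h.(f (g h))))) v) ((\a.a) v)) w) (\a.a)) (\f.(\g.(\h.(f (g h))))))
Step 1: (((((\g.(\h.(v (g h)))) ((\a.a) v)) w) (\a.a)) (\f.(\g.(\h.(f (g h))))))
Step 2: ((((\h.(v (((\a.a) v) h))) w) (\a.a)) (\f.(\g.(\h.(f (g h))))))
Step 3: (((v (((\a.a) v) w)) (\a.a)) (\f.(\g.(\h.(f (g h))))))
Step 4: (((v (v w)) (\a.a)) (\f.(\g.(\h.(f (g h))))))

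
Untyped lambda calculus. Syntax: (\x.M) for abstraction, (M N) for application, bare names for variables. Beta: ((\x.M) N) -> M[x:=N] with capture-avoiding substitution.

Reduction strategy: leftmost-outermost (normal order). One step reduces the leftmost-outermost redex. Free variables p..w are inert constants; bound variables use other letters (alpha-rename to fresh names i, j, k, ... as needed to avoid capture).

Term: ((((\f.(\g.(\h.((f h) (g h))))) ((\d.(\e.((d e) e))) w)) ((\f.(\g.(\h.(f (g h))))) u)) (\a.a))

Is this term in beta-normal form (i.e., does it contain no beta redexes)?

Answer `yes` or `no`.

Answer: no

Derivation:
Term: ((((\f.(\g.(\h.((f h) (g h))))) ((\d.(\e.((d e) e))) w)) ((\f.(\g.(\h.(f (g h))))) u)) (\a.a))
Found 3 beta redex(es).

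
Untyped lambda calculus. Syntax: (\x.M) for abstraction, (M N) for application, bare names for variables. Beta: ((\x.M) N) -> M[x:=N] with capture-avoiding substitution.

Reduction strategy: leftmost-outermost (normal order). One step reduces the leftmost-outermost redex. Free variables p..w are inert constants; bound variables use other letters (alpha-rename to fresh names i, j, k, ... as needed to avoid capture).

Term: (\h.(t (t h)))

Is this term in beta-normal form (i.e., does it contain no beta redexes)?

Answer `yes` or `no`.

Answer: yes

Derivation:
Term: (\h.(t (t h)))
No beta redexes found.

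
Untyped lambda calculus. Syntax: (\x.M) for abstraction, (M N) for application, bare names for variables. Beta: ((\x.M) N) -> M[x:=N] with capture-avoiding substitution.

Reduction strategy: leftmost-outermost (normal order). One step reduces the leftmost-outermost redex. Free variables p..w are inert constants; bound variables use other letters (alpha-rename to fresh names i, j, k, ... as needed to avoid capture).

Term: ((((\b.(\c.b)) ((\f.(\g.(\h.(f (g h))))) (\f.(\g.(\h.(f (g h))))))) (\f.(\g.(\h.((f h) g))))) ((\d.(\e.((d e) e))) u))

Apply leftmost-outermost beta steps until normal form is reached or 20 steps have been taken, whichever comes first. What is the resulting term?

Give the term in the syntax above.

Answer: (\h.(\g.(\i.(((u h) h) (g i)))))

Derivation:
Step 0: ((((\b.(\c.b)) ((\f.(\g.(\h.(f (g h))))) (\f.(\g.(\h.(f (g h))))))) (\f.(\g.(\h.((f h) g))))) ((\d.(\e.((d e) e))) u))
Step 1: (((\c.((\f.(\g.(\h.(f (g h))))) (\f.(\g.(\h.(f (g h))))))) (\f.(\g.(\h.((f h) g))))) ((\d.(\e.((d e) e))) u))
Step 2: (((\f.(\g.(\h.(f (g h))))) (\f.(\g.(\h.(f (g h)))))) ((\d.(\e.((d e) e))) u))
Step 3: ((\g.(\h.((\f.(\g.(\h.(f (g h))))) (g h)))) ((\d.(\e.((d e) e))) u))
Step 4: (\h.((\f.(\g.(\h.(f (g h))))) (((\d.(\e.((d e) e))) u) h)))
Step 5: (\h.(\g.(\i.((((\d.(\e.((d e) e))) u) h) (g i)))))
Step 6: (\h.(\g.(\i.(((\e.((u e) e)) h) (g i)))))
Step 7: (\h.(\g.(\i.(((u h) h) (g i)))))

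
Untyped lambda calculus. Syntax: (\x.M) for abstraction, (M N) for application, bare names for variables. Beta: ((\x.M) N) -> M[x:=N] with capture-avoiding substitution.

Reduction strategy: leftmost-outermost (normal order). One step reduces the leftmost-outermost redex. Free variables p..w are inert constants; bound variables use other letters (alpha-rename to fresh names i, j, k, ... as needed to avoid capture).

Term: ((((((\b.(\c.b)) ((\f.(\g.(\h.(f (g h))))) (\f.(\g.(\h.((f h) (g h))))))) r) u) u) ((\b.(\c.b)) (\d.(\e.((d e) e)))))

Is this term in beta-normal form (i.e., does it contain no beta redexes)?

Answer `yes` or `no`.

Term: ((((((\b.(\c.b)) ((\f.(\g.(\h.(f (g h))))) (\f.(\g.(\h.((f h) (g h))))))) r) u) u) ((\b.(\c.b)) (\d.(\e.((d e) e)))))
Found 3 beta redex(es).

Answer: no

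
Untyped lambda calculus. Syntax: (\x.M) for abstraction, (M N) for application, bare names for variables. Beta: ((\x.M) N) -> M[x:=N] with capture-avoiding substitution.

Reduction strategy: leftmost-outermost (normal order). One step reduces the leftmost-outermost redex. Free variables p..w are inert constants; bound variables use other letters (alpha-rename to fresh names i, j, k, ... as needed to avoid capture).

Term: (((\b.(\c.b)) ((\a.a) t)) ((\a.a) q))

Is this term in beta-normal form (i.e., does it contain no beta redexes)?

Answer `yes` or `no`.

Answer: no

Derivation:
Term: (((\b.(\c.b)) ((\a.a) t)) ((\a.a) q))
Found 3 beta redex(es).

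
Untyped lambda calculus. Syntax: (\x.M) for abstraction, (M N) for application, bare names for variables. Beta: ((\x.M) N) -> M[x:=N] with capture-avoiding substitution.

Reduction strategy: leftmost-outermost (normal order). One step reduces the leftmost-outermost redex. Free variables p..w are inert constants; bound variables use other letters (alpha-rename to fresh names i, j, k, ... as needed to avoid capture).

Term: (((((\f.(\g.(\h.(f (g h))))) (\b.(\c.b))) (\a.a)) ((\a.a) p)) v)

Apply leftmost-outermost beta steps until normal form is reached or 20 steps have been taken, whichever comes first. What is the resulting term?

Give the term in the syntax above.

Answer: p

Derivation:
Step 0: (((((\f.(\g.(\h.(f (g h))))) (\b.(\c.b))) (\a.a)) ((\a.a) p)) v)
Step 1: ((((\g.(\h.((\b.(\c.b)) (g h)))) (\a.a)) ((\a.a) p)) v)
Step 2: (((\h.((\b.(\c.b)) ((\a.a) h))) ((\a.a) p)) v)
Step 3: (((\b.(\c.b)) ((\a.a) ((\a.a) p))) v)
Step 4: ((\c.((\a.a) ((\a.a) p))) v)
Step 5: ((\a.a) ((\a.a) p))
Step 6: ((\a.a) p)
Step 7: p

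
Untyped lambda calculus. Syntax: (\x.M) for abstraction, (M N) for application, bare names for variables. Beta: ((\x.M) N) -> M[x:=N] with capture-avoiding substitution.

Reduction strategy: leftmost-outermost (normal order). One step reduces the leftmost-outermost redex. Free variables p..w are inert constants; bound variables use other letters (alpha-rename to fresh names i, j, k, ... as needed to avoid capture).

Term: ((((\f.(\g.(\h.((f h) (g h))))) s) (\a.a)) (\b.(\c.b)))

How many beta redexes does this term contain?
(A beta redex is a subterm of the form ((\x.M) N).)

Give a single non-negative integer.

Term: ((((\f.(\g.(\h.((f h) (g h))))) s) (\a.a)) (\b.(\c.b)))
  Redex: ((\f.(\g.(\h.((f h) (g h))))) s)
Total redexes: 1

Answer: 1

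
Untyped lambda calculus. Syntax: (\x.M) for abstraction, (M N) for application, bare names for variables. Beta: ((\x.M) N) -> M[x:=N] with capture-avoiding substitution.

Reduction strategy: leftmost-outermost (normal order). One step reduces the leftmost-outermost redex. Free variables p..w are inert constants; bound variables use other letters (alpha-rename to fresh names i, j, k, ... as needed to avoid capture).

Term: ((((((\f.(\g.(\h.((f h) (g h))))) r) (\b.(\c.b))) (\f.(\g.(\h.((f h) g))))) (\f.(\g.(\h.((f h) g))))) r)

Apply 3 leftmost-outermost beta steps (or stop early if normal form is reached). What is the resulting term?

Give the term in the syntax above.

Step 0: ((((((\f.(\g.(\h.((f h) (g h))))) r) (\b.(\c.b))) (\f.(\g.(\h.((f h) g))))) (\f.(\g.(\h.((f h) g))))) r)
Step 1: (((((\g.(\h.((r h) (g h)))) (\b.(\c.b))) (\f.(\g.(\h.((f h) g))))) (\f.(\g.(\h.((f h) g))))) r)
Step 2: ((((\h.((r h) ((\b.(\c.b)) h))) (\f.(\g.(\h.((f h) g))))) (\f.(\g.(\h.((f h) g))))) r)
Step 3: ((((r (\f.(\g.(\h.((f h) g))))) ((\b.(\c.b)) (\f.(\g.(\h.((f h) g)))))) (\f.(\g.(\h.((f h) g))))) r)

Answer: ((((r (\f.(\g.(\h.((f h) g))))) ((\b.(\c.b)) (\f.(\g.(\h.((f h) g)))))) (\f.(\g.(\h.((f h) g))))) r)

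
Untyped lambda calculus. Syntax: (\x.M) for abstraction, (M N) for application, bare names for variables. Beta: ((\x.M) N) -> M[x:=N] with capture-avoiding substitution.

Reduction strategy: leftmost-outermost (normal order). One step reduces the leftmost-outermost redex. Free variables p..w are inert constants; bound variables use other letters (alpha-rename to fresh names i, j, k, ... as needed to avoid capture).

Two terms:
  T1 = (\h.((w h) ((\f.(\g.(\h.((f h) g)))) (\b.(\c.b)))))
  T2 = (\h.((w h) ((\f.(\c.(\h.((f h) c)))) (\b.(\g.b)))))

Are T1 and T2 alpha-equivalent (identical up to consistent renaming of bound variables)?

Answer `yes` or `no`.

Answer: yes

Derivation:
Term 1: (\h.((w h) ((\f.(\g.(\h.((f h) g)))) (\b.(\c.b)))))
Term 2: (\h.((w h) ((\f.(\c.(\h.((f h) c)))) (\b.(\g.b)))))
Alpha-equivalence: compare structure up to binder renaming.
Result: True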